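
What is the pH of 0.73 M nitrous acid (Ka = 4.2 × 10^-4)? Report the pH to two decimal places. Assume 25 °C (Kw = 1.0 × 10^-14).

HNO2 ⇌ NO2- + H+
Ka = x²/(0.73 − x) = 4.2 × 10^-4
Assume x ≪ 0.73: x ≈ √(4.2 × 10^-4 × 0.73) = 1.75 × 10^-2 M
Check: 2.4% ionized — well under 5%, approximation valid.
pH = −log[H+] = −log(1.75 × 10^-2) = 1.76

pH = 1.76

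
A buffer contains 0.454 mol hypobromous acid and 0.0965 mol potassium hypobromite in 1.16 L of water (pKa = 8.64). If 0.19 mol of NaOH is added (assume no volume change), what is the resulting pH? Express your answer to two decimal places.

pH = 8.68

After neutralization: n(HOBr) = 0.264 mol, n(OBr-) = 0.286 mol.
pH = pKa + log(n_OBr-/n_HOBr) = 8.64 + log(0.286/0.264) = 8.64 + (+0.035)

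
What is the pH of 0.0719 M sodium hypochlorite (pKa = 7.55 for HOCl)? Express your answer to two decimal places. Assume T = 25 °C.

OCl- is the conjugate base of the weak acid HOCl.
Ka = 10^(−7.55) = 2.82 × 10^-8
Kb = Kw/Ka = 1.0×10^-14 / 2.82 × 10^-8 = 3.55 × 10^-7
Kb = [OH-]²/(0.0719 − [OH-]) = 3.55 × 10^-7
Assume [OH-] ≪ 0.0719: [OH-] ≈ √(3.55 × 10^-7 × 0.0719) = 1.60 × 10^-4 M
pOH = −log(1.60 × 10^-4) = 3.80; pH = 14.00 − 3.80 = 10.20

pH = 10.20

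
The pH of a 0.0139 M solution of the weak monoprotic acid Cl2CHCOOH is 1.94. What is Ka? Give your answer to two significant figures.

[H+] = 10^(-1.94) = 1.15 × 10^-2 M
At equilibrium [HA] = 0.0139 − 1.15 × 10^-2 = 2.40 × 10^-3 M
Ka = [H+][A-]/[HA] = (1.15 × 10^-2)² / 2.40 × 10^-3 = 5.5 × 10^-2

Ka = 5.5 × 10^-2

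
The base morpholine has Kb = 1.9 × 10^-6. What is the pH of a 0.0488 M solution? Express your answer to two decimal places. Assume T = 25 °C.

C4H8ONH + H2O ⇌ C4H8ONH2+ + OH-
Let x = [OH-] at equilibrium. Kb = x²/(0.0488 − x).
Since Kb ≪ C₀, x ≈ √(Kb·C₀) = 3.04 × 10^-4 M.
(x/C₀ = 0.62% < 5%, so the approximation holds.)
pOH = −log(3.04 × 10^-4) = 3.52; pH = 14.00 − 3.52 = 10.48

pH = 10.48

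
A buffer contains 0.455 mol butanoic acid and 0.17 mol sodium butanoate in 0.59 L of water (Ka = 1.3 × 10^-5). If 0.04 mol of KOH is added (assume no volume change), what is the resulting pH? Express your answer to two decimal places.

After neutralization: n(CH3(CH2)2COOH) = 0.415 mol, n(CH3(CH2)2COO-) = 0.21 mol.
pKa = −log(1.3 × 10^-5) = 4.886
pH = pKa + log([A⁻]/[HA]) = 4.886 + log(0.21/0.415) = 4.886 -0.296

pH = 4.59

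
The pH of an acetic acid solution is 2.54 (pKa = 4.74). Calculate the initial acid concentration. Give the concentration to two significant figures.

[H+] = 10^(-2.54) = 2.88 × 10^-3 M = x
Ka = 10^(−4.74) = 1.82 × 10^-5
Ka = x²/(C₀ − x) ⇒ C₀ = x + x²/Ka
C₀ = 2.88 × 10^-3 + (2.88 × 10^-3)²/(1.82 × 10^-5) = 4.59 × 10^-1 M

C₀ = 4.6 × 10^-1 M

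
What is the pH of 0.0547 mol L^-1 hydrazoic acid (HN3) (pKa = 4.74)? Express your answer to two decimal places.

HN3 ⇌ N3- + H+
Ka = 10^(−4.74) = 1.82 × 10^-5
Let x = [H+] at equilibrium. Ka = x²/(0.0547 − x).
Assume x ≪ 0.0547: x ≈ √(1.82 × 10^-5 × 0.0547) = 9.98 × 10^-4 M
pH = −log[H+] = −log(9.98 × 10^-4) = 3.00

pH = 3.00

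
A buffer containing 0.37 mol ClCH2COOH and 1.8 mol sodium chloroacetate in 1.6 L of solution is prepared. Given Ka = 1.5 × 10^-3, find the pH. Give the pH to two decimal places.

pH = 3.51

pKa = −log(1.5 × 10^-3) = 2.824
Using pH = pKa + log([base]/[acid]) with [base]/[acid] = 1.8/0.37:
pH = 2.824 + (+0.687) = 3.51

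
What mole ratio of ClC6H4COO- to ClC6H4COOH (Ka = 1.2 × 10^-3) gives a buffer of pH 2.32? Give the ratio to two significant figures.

pKa = -log(1.2 × 10^-3) = 2.921
pH = pKa + log(r) ⇒ log(r) = 2.32 − 2.921 = -0.601
r = [ClC6H4COO-]/[ClC6H4COOH] = 10^(-0.601) = 0.251

ratio = 0.25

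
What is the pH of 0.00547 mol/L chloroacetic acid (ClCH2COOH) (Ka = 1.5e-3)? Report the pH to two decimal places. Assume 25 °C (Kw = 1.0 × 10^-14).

ClCH2COOH ⇌ ClCH2COO- + H+
From the ICE table, Ka = x²/(0.00547 − x) = 1.5 × 10^-3.
x is not negligible relative to C₀; solve x² + 0.0015·x − 8.21e-06 = 0.
x = [−0.0015 + √(0.0015² + 3.28e-05)]/2 = 2.21 × 10^-3 M
pH = −log[H+] = −log(2.21 × 10^-3) = 2.66

pH = 2.66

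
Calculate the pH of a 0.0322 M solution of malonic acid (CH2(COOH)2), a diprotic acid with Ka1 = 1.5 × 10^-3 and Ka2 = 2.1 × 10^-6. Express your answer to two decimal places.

pH = 2.20

Since Ka1 ≫ Ka2, the first ionization dominates [H+].
Ka1 = x²/(0.0322 − x) = 1.5 × 10^-3
Solving the quadratic: x = (−Ka1 + √(Ka1² + 4·Ka1·C₀))/2 = 6.24 × 10^-3 M
pH = −log(6.24 × 10^-3) = 2.20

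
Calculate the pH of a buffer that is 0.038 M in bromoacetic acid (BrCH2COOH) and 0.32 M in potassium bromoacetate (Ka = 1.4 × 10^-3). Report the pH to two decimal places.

pKa = −log(1.4 × 10^-3) = 2.854
pH = pKa + log([A⁻]/[HA]) = 2.854 + log(0.32/0.038)
pH = 2.854 + (+0.925) = 3.78

pH = 3.78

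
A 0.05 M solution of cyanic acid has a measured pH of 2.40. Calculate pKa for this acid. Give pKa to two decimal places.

pKa = 3.46

[H+] = 10^(-2.40) = 3.98 × 10^-3 M
At equilibrium [HA] = 0.05 − 3.98 × 10^-3 = 4.60 × 10^-2 M
Ka = [H+][A-]/[HA] = (3.98 × 10^-3)² / 4.60 × 10^-2 = 3.44 × 10^-4
pKa = -log(3.44 × 10^-4) = 3.46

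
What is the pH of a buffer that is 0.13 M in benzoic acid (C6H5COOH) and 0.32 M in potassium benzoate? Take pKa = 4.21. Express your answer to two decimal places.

pH = 4.60

Henderson–Hasselbalch: pH = pKa + log([C6H5COO-]/[C6H5COOH]) = 4.21 + log(0.32/0.13)
pH = 4.21 + (+0.391) = 4.60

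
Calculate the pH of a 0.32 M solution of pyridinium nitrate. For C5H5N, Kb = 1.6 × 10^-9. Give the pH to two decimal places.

pH = 2.85

C5H5NH+ is the conjugate acid of the weak base C5H5N.
Ka = Kw/Kb = 1.0×10^-14 / 1.6 × 10^-9 = 6.25 × 10^-6
From the ICE table, Ka = [H+]²/(0.32 − [H+]) = 6.25 × 10^-6.
Since Ka ≪ C₀, [H+] ≈ √(Ka·C₀) = 1.41 × 10^-3 M.
pH = −log[H+] = −log(1.41 × 10^-3) = 2.85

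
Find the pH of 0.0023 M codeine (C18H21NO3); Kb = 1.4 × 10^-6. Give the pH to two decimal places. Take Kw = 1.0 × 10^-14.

pH = 9.75

C18H21NO3 + H2O ⇌ C18H22NO3+ + OH-
From the ICE table, Kb = [OH-]²/(0.0023 − [OH-]) = 1.4 × 10^-6.
Neglecting [OH-] in the denominator: [OH-] = √(1.4 × 10^-6 × 0.0023) = 5.67 × 10^-5 M
pOH = −log(5.67 × 10^-5) = 4.25; pH = 14.00 − 4.25 = 9.75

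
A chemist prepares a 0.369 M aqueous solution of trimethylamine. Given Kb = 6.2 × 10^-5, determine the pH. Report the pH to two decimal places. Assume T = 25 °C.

pH = 11.68

(CH3)3N + H2O ⇌ (CH3)3NH+ + OH-
From the ICE table, Kb = [OH-]²/(0.369 − [OH-]) = 6.2 × 10^-5.
Neglecting [OH-] in the denominator: [OH-] = √(6.2 × 10^-5 × 0.369) = 4.78 × 10^-3 M
([OH-]/C₀ = 1.3% < 5%, so the approximation holds.)
pOH = −log(4.78 × 10^-3) = 2.32; pH = 14.00 − 2.32 = 11.68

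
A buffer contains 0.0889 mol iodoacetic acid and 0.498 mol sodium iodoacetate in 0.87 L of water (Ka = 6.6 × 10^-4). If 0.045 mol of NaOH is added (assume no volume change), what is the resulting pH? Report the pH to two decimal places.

pH = 4.27

After neutralization: n(ICH2COOH) = 0.0439 mol, n(ICH2COO-) = 0.543 mol.
pKa = −log(6.6 × 10^-4) = 3.180
pH = pKa + log([A⁻]/[HA]) = 3.180 + log(0.543/0.0439) = 3.180 +1.092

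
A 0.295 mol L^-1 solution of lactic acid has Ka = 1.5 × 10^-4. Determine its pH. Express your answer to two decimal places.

pH = 2.18

CH3CH(OH)COOH ⇌ CH3CH(OH)COO- + H+
Ka = x²/(0.295 − x) = 1.5 × 10^-4
Neglecting x in the denominator: x = √(1.5 × 10^-4 × 0.295) = 6.65 × 10^-3 M
pH = −log[H+] = −log(6.65 × 10^-3) = 2.18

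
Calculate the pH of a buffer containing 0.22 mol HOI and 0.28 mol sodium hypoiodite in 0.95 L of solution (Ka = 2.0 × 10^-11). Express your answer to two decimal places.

pKa = −log(2.0 × 10^-11) = 10.699
Using pH = pKa + log([base]/[acid]) with [base]/[acid] = 0.28/0.22:
pH = 10.699 + (+0.105) = 10.80

pH = 10.80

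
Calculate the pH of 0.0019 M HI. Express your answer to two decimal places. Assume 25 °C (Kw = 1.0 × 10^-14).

pH = 2.72

HI is a strong acid and dissociates completely, so [H+] = 0.0019 M.
pH = -log(0.0019) = 2.72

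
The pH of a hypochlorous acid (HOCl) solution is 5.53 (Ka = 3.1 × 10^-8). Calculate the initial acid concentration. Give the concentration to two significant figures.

[H+] = 10^(-5.53) = 2.95 × 10^-6 M = x
Ka = x²/(C₀ − x) ⇒ C₀ = x + x²/Ka
C₀ = 2.95 × 10^-6 + (2.95 × 10^-6)²/(3.1 × 10^-8) = 2.84 × 10^-4 M

C₀ = 2.8 × 10^-4 M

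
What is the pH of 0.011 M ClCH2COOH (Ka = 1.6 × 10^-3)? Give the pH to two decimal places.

pH = 2.46

ClCH2COOH ⇌ ClCH2COO- + H+
From the ICE table, Ka = x²/(0.011 − x) = 1.6 × 10^-3.
Here C₀/Ka ≈ 6.87, so the small-x approximation fails. Use the quadratic:
x = [−0.0016 + √(0.0016² + 7.04e-05)]/2 = 3.47 × 10^-3 M
pH = −log[H+] = −log(3.47 × 10^-3) = 2.46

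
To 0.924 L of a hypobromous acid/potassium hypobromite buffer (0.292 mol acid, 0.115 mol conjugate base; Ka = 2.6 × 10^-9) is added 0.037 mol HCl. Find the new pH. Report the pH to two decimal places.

After neutralization: n(HOBr) = 0.329 mol, n(OBr-) = 0.078 mol.
pKa = −log(2.6 × 10^-9) = 8.585
pH = pKa + log([A⁻]/[HA]) = 8.585 + log(0.078/0.329) = 8.585 -0.625

pH = 7.96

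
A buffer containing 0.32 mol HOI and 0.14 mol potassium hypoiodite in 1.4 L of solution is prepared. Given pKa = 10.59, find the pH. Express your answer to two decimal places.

pH = pKa + log([A⁻]/[HA]) = 10.59 + log(0.14/0.32)
pH = 10.59 + (-0.359) = 10.23

pH = 10.23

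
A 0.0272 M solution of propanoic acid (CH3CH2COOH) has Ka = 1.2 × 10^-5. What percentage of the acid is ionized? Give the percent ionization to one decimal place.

CH3CH2COOH ⇌ CH3CH2COO- + H+; let x = [H+] at equilibrium.
x ≈ √(Ka·C₀) = √(1.2 × 10^-5 × 0.0272) = 5.71 × 10^-4 M
Fraction ionized = 5.71 × 10^-4 / 0.0272 = 0.0210 → 2.1%

2.1%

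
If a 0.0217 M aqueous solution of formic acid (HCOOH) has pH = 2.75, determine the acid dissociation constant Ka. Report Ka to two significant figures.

[H+] = 10^(-2.75) = 1.78 × 10^-3 M
At equilibrium [HA] = 0.0217 − 1.78 × 10^-3 = 1.99 × 10^-2 M
Ka = [H+][A-]/[HA] = (1.78 × 10^-3)² / 1.99 × 10^-2 = 1.6 × 10^-4

Ka = 1.6 × 10^-4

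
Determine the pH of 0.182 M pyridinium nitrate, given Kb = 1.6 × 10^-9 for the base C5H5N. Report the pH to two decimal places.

C5H5NH+ is the conjugate acid of the weak base C5H5N.
Ka = Kw/Kb = 1.0×10^-14 / 1.6 × 10^-9 = 6.25 × 10^-6
Ka = [H+]²/(0.182 − [H+]) = 6.25 × 10^-6
Assume [H+] ≪ 0.182: [H+] ≈ √(6.25 × 10^-6 × 0.182) = 1.07 × 10^-3 M
Check: 0.59% ionized — well under 5%, approximation valid.
pH = −log(1.07 × 10^-3) = 2.97

pH = 2.97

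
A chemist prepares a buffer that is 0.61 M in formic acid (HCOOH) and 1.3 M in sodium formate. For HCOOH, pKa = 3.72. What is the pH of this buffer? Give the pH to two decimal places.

Using pH = pKa + log([base]/[acid]) with [base]/[acid] = 1.3/0.61:
pH = 3.72 + (+0.329) = 4.05

pH = 4.05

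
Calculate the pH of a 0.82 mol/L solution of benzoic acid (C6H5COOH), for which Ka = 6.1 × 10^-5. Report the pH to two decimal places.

pH = 2.15

C6H5COOH ⇌ C6H5COO- + H+
From the ICE table, Ka = x²/(0.82 − x) = 6.1 × 10^-5.
Assume x ≪ 0.82: x ≈ √(6.1 × 10^-5 × 0.82) = 7.07 × 10^-3 M
(x/C₀ = 0.86% < 5%, so the approximation holds.)
pH = −log[H+] = −log(7.07 × 10^-3) = 2.15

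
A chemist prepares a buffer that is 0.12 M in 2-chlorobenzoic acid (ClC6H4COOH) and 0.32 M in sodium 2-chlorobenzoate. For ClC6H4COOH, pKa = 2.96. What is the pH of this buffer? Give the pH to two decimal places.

pH = 3.39

pH = pKa + log([A⁻]/[HA]) = 2.96 + log(0.32/0.12)
pH = 2.96 + (+0.426) = 3.39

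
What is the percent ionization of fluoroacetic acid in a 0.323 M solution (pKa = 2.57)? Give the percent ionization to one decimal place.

FCH2COOH ⇌ FCH2COO- + H+; let x = [H+] at equilibrium.
Ka = 10^(−2.57) = 2.69 × 10^-3
Solve x² + 0.00269x − 0.000869 = 0 → x = 2.82 × 10^-2 M
Fraction ionized = 2.82 × 10^-2 / 0.323 = 0.0873 → 8.7%

8.7%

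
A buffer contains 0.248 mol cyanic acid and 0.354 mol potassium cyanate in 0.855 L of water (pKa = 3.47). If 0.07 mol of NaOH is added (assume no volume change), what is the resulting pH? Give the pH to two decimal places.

OH- converts HOCN to OCN-: HOCN → 0.178 mol, OCN- → 0.424 mol.
pH = pKa + log([A⁻]/[HA]) = 3.47 + log(0.424/0.178) = 3.47 +0.377

pH = 3.85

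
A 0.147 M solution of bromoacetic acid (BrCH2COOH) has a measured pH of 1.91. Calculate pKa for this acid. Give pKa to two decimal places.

[H+] = 10^(-1.91) = 1.23 × 10^-2 M
At equilibrium [HA] = 0.147 − 1.23 × 10^-2 = 1.35 × 10^-1 M
Ka = [H+][A-]/[HA] = (1.23 × 10^-2)² / 1.35 × 10^-1 = 1.12 × 10^-3
pKa = -log(1.12 × 10^-3) = 2.95

pKa = 2.95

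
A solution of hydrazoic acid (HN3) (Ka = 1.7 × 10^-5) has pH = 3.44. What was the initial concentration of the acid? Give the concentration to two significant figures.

[H+] = 10^(-3.44) = 3.63 × 10^-4 M = x
Ka = x²/(C₀ − x) ⇒ C₀ = x + x²/Ka
C₀ = 3.63 × 10^-4 + (3.63 × 10^-4)²/(1.7 × 10^-5) = 8.11 × 10^-3 M

C₀ = 8.1 × 10^-3 M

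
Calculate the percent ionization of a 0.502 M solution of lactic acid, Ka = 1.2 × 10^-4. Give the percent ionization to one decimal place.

1.5%

CH3CH(OH)COOH ⇌ CH3CH(OH)COO- + H+; let x = [H+] at equilibrium.
x ≈ √(Ka·C₀) = √(1.2 × 10^-4 × 0.502) = 7.76 × 10^-3 M
% ionization = x/C₀ × 100% = 7.76 × 10^-3/0.502 × 100% = 1.5%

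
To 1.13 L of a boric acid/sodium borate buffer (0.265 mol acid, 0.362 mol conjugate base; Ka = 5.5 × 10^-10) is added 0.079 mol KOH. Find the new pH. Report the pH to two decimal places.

OH- converts B(OH)3 to B(OH)4-: B(OH)3 → 0.186 mol, B(OH)4- → 0.441 mol.
pKa = −log(5.5 × 10^-10) = 9.260
Henderson–Hasselbalch with mole ratio 0.441/0.186: pH = 9.260 + (+0.375)

pH = 9.63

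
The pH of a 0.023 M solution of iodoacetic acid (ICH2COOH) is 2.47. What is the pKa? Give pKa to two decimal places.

[H+] = 10^(-2.47) = 3.39 × 10^-3 M
At equilibrium [HA] = 0.023 − 3.39 × 10^-3 = 1.96 × 10^-2 M
Ka = [H+][A-]/[HA] = (3.39 × 10^-3)² / 1.96 × 10^-2 = 5.86 × 10^-4
pKa = -log(5.86 × 10^-4) = 3.23

pKa = 3.23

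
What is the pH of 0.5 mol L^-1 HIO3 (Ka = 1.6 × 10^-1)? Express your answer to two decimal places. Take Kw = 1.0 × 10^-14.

HIO3 ⇌ IO3- + H+
Ka = x²/(0.5 − x) = 1.6 × 10^-1
x is not negligible relative to C₀; solve x² + 0.16·x − 0.08 = 0.
x = [−0.16 + √(0.16² + 0.32)]/2 = 2.14 × 10^-1 M
pH = −log(2.14 × 10^-1) = 0.67

pH = 0.67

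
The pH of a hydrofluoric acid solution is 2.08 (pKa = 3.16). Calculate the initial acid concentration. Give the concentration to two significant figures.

[H+] = 10^(-2.08) = 8.32 × 10^-3 M = x
Ka = 10^(−3.16) = 6.92 × 10^-4
Ka = x²/(C₀ − x) ⇒ C₀ = x + x²/Ka
C₀ = 8.32 × 10^-3 + (8.32 × 10^-3)²/(6.92 × 10^-4) = 1.08 × 10^-1 M

C₀ = 1.1 × 10^-1 M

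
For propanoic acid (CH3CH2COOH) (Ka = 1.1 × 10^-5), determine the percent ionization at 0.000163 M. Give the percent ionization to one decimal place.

22.8%

CH3CH2COOH ⇌ CH3CH2COO- + H+; let x = [H+] at equilibrium.
Ka = x²/(C₀ − x); solving the quadratic gives x = 3.72 × 10^-5 M.
Fraction ionized = 3.72 × 10^-5 / 0.000163 = 0.2282 → 22.8%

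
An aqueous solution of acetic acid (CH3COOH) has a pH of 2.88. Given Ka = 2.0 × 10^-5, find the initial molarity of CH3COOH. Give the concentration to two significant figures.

C₀ = 8.8 × 10^-2 M

[H+] = 10^(-2.88) = 1.32 × 10^-3 M = x
Ka = x²/(C₀ − x) ⇒ C₀ = x + x²/Ka
C₀ = 1.32 × 10^-3 + (1.32 × 10^-3)²/(2.0 × 10^-5) = 8.84 × 10^-2 M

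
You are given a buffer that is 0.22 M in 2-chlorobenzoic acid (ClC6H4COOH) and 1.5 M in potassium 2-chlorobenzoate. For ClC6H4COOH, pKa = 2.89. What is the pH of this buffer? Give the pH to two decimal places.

Henderson–Hasselbalch: pH = pKa + log([ClC6H4COO-]/[ClC6H4COOH]) = 2.89 + log(1.5/0.22)
pH = 2.89 + (+0.834) = 3.72

pH = 3.72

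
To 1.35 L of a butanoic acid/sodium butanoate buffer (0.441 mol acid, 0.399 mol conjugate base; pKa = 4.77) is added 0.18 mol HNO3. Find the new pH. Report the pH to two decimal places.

After neutralization: n(CH3(CH2)2COOH) = 0.621 mol, n(CH3(CH2)2COO-) = 0.219 mol.
pH = pKa + log(n_CH3(CH2)2COO-/n_CH3(CH2)2COOH) = 4.77 + log(0.219/0.621) = 4.77 + (-0.453)

pH = 4.32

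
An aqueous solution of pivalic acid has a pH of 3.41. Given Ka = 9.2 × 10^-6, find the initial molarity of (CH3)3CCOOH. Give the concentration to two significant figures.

C₀ = 1.7 × 10^-2 M

[H+] = 10^(-3.41) = 3.89 × 10^-4 M = x
Ka = x²/(C₀ − x) ⇒ C₀ = x + x²/Ka
C₀ = 3.89 × 10^-4 + (3.89 × 10^-4)²/(9.2 × 10^-6) = 1.68 × 10^-2 M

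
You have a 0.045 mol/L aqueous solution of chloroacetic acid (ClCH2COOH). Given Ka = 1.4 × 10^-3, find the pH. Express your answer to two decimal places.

ClCH2COOH ⇌ ClCH2COO- + H+
Ka = [H+]²/(0.045 − [H+]) = 1.4 × 10^-3
The 5% rule fails; solving [H+]² + Ka·[H+] − Ka·C₀ = 0 exactly:
[H+] = (−Ka + √(Ka² + 4·Ka·C₀))/2 = 7.27 × 10^-3 M
pH = −log[H+] = −log(7.27 × 10^-3) = 2.14

pH = 2.14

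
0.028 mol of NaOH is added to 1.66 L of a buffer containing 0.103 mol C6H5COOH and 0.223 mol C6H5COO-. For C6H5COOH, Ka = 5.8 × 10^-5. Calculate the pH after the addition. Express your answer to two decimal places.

pH = 4.76

OH- converts C6H5COOH to C6H5COO-: C6H5COOH → 0.075 mol, C6H5COO- → 0.251 mol.
pKa = −log(5.8 × 10^-5) = 4.237
Henderson–Hasselbalch with mole ratio 0.251/0.075: pH = 4.237 + (+0.525)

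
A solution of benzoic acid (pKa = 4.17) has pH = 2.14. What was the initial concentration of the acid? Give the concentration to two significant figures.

C₀ = 7.8 × 10^-1 M

[H+] = 10^(-2.14) = 7.24 × 10^-3 M = x
Ka = 10^(−4.17) = 6.76 × 10^-5
Ka = x²/(C₀ − x) ⇒ C₀ = x + x²/Ka
C₀ = 7.24 × 10^-3 + (7.24 × 10^-3)²/(6.76 × 10^-5) = 7.83 × 10^-1 M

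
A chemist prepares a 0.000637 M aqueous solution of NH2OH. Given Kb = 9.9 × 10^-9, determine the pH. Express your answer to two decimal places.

NH2OH + H2O ⇌ NH3OH+ + OH-
From the ICE table, Kb = [OH-]²/(0.000637 − [OH-]) = 9.9 × 10^-9.
Since Kb ≪ C₀, [OH-] ≈ √(Kb·C₀) = 2.51 × 10^-6 M.
Check: 0.39% ionized — well under 5%, approximation valid.
pOH = −log(2.51 × 10^-6) = 5.60; pH = 14.00 − 5.60 = 8.40

pH = 8.40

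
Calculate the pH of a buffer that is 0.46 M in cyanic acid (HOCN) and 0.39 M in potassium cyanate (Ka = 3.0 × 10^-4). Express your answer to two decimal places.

pKa = −log(3.0 × 10^-4) = 3.523
pH = pKa + log([A⁻]/[HA]) = 3.523 + log(0.39/0.46)
pH = 3.523 + (-0.072) = 3.45

pH = 3.45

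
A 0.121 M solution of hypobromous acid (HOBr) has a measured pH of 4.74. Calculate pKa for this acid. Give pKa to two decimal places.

pKa = 8.56

[H+] = 10^(-4.74) = 1.82 × 10^-5 M
At equilibrium [HA] = 0.121 − 1.82 × 10^-5 = 1.21 × 10^-1 M
Ka = [H+][A-]/[HA] = (1.82 × 10^-5)² / 1.21 × 10^-1 = 2.74 × 10^-9
pKa = -log(2.74 × 10^-9) = 8.56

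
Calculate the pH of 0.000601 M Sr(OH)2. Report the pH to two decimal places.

Sr(OH)2 is a strong base (each formula unit releases 2 OH-); [OH-] = 0.0012 M.
pOH = -log(0.0012) = 2.92
pH = 14.00 - 2.92 = 11.08

pH = 11.08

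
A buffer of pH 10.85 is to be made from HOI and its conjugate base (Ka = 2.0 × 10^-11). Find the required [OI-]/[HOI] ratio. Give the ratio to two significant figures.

ratio = 1.4

pKa = -log(2.0 × 10^-11) = 10.699
pH = pKa + log(r) ⇒ log(r) = 10.85 − 10.699 = +0.151
r = [OI-]/[HOI] = 10^(+0.151) = 1.42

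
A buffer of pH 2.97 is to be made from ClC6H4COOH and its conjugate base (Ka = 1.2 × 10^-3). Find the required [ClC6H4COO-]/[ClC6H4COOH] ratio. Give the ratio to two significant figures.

ratio = 1.1

pKa = -log(1.2 × 10^-3) = 2.921
pH = pKa + log(r) ⇒ log(r) = 2.97 − 2.921 = +0.049
r = [ClC6H4COO-]/[ClC6H4COOH] = 10^(+0.049) = 1.12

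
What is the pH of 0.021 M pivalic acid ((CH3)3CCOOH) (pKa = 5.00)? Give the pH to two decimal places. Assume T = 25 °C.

(CH3)3CCOOH ⇌ (CH3)3CCOO- + H+
Ka = 10^(−5.00) = 1.00 × 10^-5
Ka = [H+]²/(0.021 − [H+]) = 1.00 × 10^-5
Neglecting [H+] in the denominator: [H+] = √(1.00 × 10^-5 × 0.021) = 4.58 × 10^-4 M
([H+]/C₀ = 2.2% < 5%, so the approximation holds.)
pH = −log[H+] = −log(4.58 × 10^-4) = 3.34

pH = 3.34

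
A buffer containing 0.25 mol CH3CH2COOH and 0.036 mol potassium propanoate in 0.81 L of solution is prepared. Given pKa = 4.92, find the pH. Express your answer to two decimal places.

pH = 4.08

Henderson–Hasselbalch: pH = pKa + log([CH3CH2COO-]/[CH3CH2COOH]) = 4.92 + log(0.036/0.25)
pH = 4.92 + (-0.842) = 4.08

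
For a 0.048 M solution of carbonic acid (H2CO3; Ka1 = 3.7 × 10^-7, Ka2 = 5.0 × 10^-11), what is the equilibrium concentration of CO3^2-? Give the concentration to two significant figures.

5.0 × 10^-11 M

First ionization gives [H+] ≈ [HCO3-] = 1.33 × 10^-4 M.
Second step: Ka2 = [H+][CO3^2-]/[HCO3-] ≈ [CO3^2-] (since [H+] ≈ [HCO3-]).
So [CO3^2-] ≈ Ka2.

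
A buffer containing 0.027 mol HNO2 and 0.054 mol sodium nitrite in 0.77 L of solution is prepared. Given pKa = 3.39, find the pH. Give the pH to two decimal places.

Using pH = pKa + log([base]/[acid]) with [base]/[acid] = 0.054/0.027:
pH = 3.39 + (+0.301) = 3.69

pH = 3.69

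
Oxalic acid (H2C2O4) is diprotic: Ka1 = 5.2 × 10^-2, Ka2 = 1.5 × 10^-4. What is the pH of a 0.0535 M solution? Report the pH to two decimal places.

pH = 1.48

Ka1 ≫ Ka2, so treat the first dissociation as the only significant source of H+.
Ka1 = x²/(0.0535 − x) = 5.2 × 10^-2
Solving the quadratic: x = (−Ka1 + √(Ka1² + 4·Ka1·C₀))/2 = 3.28 × 10^-2 M
pH = −log(3.28 × 10^-2) = 1.48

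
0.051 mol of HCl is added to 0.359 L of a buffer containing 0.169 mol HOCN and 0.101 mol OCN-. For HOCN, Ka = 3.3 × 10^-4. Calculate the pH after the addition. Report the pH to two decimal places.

pH = 2.84

Added H+ converts OCN- to HOCN: HOCN → 0.22 mol, OCN- → 0.05 mol.
pKa = −log(3.3 × 10^-4) = 3.481
pH = pKa + log([A⁻]/[HA]) = 3.481 + log(0.05/0.22) = 3.481 -0.643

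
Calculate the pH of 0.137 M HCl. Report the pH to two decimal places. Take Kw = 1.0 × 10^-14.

pH = 0.86

HCl is a strong acid and dissociates completely, so [H+] = 0.137 M.
pH = -log(0.137) = 0.86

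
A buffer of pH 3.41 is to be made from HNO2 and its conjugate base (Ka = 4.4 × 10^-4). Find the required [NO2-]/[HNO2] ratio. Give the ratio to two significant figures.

pKa = -log(4.4 × 10^-4) = 3.357
pH = pKa + log(r) ⇒ log(r) = 3.41 − 3.357 = +0.053
r = [NO2-]/[HNO2] = 10^(+0.053) = 1.13

ratio = 1.1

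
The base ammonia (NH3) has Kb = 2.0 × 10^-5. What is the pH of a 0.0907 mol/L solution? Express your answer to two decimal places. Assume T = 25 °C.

pH = 11.13

NH3 + H2O ⇌ NH4+ + OH-
From the ICE table, Kb = x²/(0.0907 − x) = 2.0 × 10^-5.
Since Kb ≪ C₀, x ≈ √(Kb·C₀) = 1.35 × 10^-3 M.
pOH = −log(1.35 × 10^-3) = 2.87; pH = 14.00 − 2.87 = 11.13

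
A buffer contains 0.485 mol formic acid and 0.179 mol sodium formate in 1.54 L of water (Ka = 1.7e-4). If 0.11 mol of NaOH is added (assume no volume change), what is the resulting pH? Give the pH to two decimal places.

OH- converts HCOOH to HCOO-: HCOOH → 0.375 mol, HCOO- → 0.289 mol.
pKa = −log(1.7 × 10^-4) = 3.770
pH = pKa + log([A⁻]/[HA]) = 3.770 + log(0.289/0.375) = 3.770 -0.113

pH = 3.66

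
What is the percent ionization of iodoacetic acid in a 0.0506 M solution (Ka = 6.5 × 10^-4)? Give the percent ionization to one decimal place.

ICH2COOH ⇌ ICH2COO- + H+; let x = [H+] at equilibrium.
Solve x² + 0.00065x − 3.29e-05 = 0 → x = 5.42 × 10^-3 M
Fraction ionized = 5.42 × 10^-3 / 0.0506 = 0.1071 → 10.7%

10.7%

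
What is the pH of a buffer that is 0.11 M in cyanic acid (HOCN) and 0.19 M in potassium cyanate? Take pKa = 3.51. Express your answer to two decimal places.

pH = 3.75

pH = pKa + log([A⁻]/[HA]) = 3.51 + log(0.19/0.11)
pH = 3.51 + (+0.237) = 3.75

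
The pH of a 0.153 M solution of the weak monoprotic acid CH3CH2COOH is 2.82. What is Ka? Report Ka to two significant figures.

Ka = 1.5 × 10^-5

[H+] = 10^(-2.82) = 1.51 × 10^-3 M
At equilibrium [HA] = 0.153 − 1.51 × 10^-3 = 1.51 × 10^-1 M
Ka = [H+][A-]/[HA] = (1.51 × 10^-3)² / 1.51 × 10^-1 = 1.5 × 10^-5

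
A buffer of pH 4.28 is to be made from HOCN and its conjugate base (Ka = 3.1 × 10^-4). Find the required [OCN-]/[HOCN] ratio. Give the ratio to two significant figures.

pKa = -log(3.1 × 10^-4) = 3.509
pH = pKa + log(r) ⇒ log(r) = 4.28 − 3.509 = +0.771
r = [OCN-]/[HOCN] = 10^(+0.771) = 5.9

ratio = 5.9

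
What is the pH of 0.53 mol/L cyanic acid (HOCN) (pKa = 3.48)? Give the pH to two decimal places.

HOCN ⇌ OCN- + H+
Ka = 10^(−3.48) = 3.31 × 10^-4
From the ICE table, Ka = [H+]²/(0.53 − [H+]) = 3.31 × 10^-4.
Assume [H+] ≪ 0.53: [H+] ≈ √(3.31 × 10^-4 × 0.53) = 1.32 × 10^-2 M
pH = −log[H+] = −log(1.32 × 10^-2) = 1.88

pH = 1.88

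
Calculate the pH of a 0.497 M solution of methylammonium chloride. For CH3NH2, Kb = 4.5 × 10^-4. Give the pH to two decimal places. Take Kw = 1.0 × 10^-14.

CH3NH3+ is the conjugate acid of the weak base CH3NH2.
Ka = Kw/Kb = 1.0×10^-14 / 4.5 × 10^-4 = 2.22 × 10^-11
From the ICE table, Ka = [H+]²/(0.497 − [H+]) = 2.22 × 10^-11.
Neglecting [H+] in the denominator: [H+] = √(2.22 × 10^-11 × 0.497) = 3.32 × 10^-6 M
Check: 0.00067% ionized — well under 5%, approximation valid.
pH = −log(3.32 × 10^-6) = 5.48

pH = 5.48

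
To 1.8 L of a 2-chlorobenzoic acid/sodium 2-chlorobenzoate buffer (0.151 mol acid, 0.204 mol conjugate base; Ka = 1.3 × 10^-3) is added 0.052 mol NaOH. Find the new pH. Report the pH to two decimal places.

OH- converts ClC6H4COOH to ClC6H4COO-: ClC6H4COOH → 0.099 mol, ClC6H4COO- → 0.256 mol.
pKa = −log(1.3 × 10^-3) = 2.886
pH = pKa + log(n_ClC6H4COO-/n_ClC6H4COOH) = 2.886 + log(0.256/0.099) = 2.886 + (+0.413)

pH = 3.30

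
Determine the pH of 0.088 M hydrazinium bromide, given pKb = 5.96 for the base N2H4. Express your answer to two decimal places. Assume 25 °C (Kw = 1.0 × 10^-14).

pH = 4.55

N2H5+ is the conjugate acid of the weak base N2H4.
Kb = 10^(−5.96) = 1.10 × 10^-6
Ka = Kw/Kb = 1.0×10^-14 / 1.10 × 10^-6 = 9.09 × 10^-9
From the ICE table, Ka = [H+]²/(0.088 − [H+]) = 9.09 × 10^-9.
Assume [H+] ≪ 0.088: [H+] ≈ √(9.09 × 10^-9 × 0.088) = 2.83 × 10^-5 M
pH = −log(2.83 × 10^-5) = 4.55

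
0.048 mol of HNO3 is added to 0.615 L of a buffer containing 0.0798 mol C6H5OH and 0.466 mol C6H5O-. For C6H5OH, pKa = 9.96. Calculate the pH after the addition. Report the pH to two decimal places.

After neutralization: n(C6H5OH) = 0.128 mol, n(C6H5O-) = 0.418 mol.
pH = pKa + log([A⁻]/[HA]) = 9.96 + log(0.418/0.128) = 9.96 +0.514

pH = 10.47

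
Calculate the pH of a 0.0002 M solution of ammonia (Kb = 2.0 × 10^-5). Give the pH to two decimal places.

pH = 9.73

NH3 + H2O ⇌ NH4+ + OH-
Kb = [OH-]²/(0.0002 − [OH-]) = 2.0 × 10^-5
Here C₀/Kb ≈ 10, so the small-[OH-] approximation fails. Use the quadratic:
[OH-] = (−Kb + √(Kb² + 4·Kb·C₀))/2 = 5.40 × 10^-5 M
pOH = −log(5.40 × 10^-5) = 4.27; pH = 14.00 − 4.27 = 9.73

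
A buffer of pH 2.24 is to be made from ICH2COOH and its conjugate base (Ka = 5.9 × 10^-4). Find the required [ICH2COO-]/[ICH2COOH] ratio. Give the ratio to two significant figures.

ratio = 0.10

pKa = -log(5.9 × 10^-4) = 3.229
pH = pKa + log(r) ⇒ log(r) = 2.24 − 3.229 = -0.989
r = [ICH2COO-]/[ICH2COOH] = 10^(-0.989) = 0.103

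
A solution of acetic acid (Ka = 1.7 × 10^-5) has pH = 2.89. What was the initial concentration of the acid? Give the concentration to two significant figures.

C₀ = 9.9 × 10^-2 M

[H+] = 10^(-2.89) = 1.29 × 10^-3 M = x
Ka = x²/(C₀ − x) ⇒ C₀ = x + x²/Ka
C₀ = 1.29 × 10^-3 + (1.29 × 10^-3)²/(1.7 × 10^-5) = 9.92 × 10^-2 M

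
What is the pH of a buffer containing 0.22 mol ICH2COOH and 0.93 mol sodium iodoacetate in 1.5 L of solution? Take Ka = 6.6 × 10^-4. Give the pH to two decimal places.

pH = 3.81

pKa = −log(6.6 × 10^-4) = 3.180
Henderson–Hasselbalch: pH = pKa + log([ICH2COO-]/[ICH2COOH]) = 3.180 + log(0.93/0.22)
pH = 3.180 + (+0.626) = 3.81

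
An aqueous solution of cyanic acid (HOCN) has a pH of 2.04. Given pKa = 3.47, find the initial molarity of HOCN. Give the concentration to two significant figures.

[H+] = 10^(-2.04) = 9.12 × 10^-3 M = x
Ka = 10^(−3.47) = 3.39 × 10^-4
Ka = x²/(C₀ − x) ⇒ C₀ = x + x²/Ka
C₀ = 9.12 × 10^-3 + (9.12 × 10^-3)²/(3.39 × 10^-4) = 2.54 × 10^-1 M

C₀ = 2.5 × 10^-1 M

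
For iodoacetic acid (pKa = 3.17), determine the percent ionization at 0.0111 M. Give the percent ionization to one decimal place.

21.8%

ICH2COOH ⇌ ICH2COO- + H+; let x = [H+] at equilibrium.
Ka = 10^(−3.17) = 6.76 × 10^-4
Solve x² + 0.000676x − 7.5e-06 = 0 → x = 2.42 × 10^-3 M
% ionization = x/C₀ × 100% = 2.42 × 10^-3/0.0111 × 100% = 21.8%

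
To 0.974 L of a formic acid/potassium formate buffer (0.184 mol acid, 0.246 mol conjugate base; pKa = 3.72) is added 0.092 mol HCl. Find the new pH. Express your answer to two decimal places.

pH = 3.47

Added H+ converts HCOO- to HCOOH: HCOOH → 0.276 mol, HCOO- → 0.154 mol.
Henderson–Hasselbalch with mole ratio 0.154/0.276: pH = 3.72 + (-0.253)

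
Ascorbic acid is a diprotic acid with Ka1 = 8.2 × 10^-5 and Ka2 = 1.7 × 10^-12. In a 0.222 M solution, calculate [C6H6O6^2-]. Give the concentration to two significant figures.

First ionization gives [H+] ≈ [HC6H6O6-] = 4.27 × 10^-3 M.
Second step: Ka2 = [H+][C6H6O6^2-]/[HC6H6O6-] ≈ [C6H6O6^2-] (since [H+] ≈ [HC6H6O6-]).
So [C6H6O6^2-] ≈ Ka2.

1.7 × 10^-12 M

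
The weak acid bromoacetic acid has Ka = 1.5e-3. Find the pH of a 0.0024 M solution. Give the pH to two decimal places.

pH = 2.89

BrCH2COOH ⇌ BrCH2COO- + H+
From the ICE table, Ka = x²/(0.0024 − x) = 1.5 × 10^-3.
The 5% rule fails; solving x² + Ka·x − Ka·C₀ = 0 exactly:
x = (−Ka + √(Ka² + 4·Ka·C₀))/2 = 1.29 × 10^-3 M
pH = −log(1.29 × 10^-3) = 2.89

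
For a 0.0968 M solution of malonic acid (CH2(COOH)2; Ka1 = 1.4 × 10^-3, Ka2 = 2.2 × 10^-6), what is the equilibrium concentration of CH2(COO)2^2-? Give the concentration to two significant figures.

First ionization gives [H+] ≈ [CH2(COOH)COO-] = 1.10 × 10^-2 M.
Second step: Ka2 = [H+][CH2(COO)2^2-]/[CH2(COOH)COO-] ≈ [CH2(COO)2^2-] (since [H+] ≈ [CH2(COOH)COO-]).
So [CH2(COO)2^2-] ≈ Ka2.

2.2 × 10^-6 M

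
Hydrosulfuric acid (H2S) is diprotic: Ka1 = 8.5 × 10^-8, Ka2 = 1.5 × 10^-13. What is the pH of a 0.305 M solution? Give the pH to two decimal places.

Since Ka1 ≫ Ka2, the first ionization dominates [H+].
Ka1 = x²/(0.305 − x) = 8.5 × 10^-8
x ≈ √(8.5 × 10^-8 × 0.305) = 1.61 × 10^-4 M
pH = −log(1.61 × 10^-4) = 3.79

pH = 3.79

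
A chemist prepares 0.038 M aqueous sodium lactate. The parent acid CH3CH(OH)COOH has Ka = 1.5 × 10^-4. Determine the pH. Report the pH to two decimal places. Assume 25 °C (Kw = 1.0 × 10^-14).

CH3CH(OH)COO- is the conjugate base of the weak acid CH3CH(OH)COOH.
Kb = Kw/Ka = 1.0×10^-14 / 1.5 × 10^-4 = 6.67 × 10^-11
From the ICE table, Kb = [OH-]²/(0.038 − [OH-]) = 6.67 × 10^-11.
Assume [OH-] ≪ 0.038: [OH-] ≈ √(6.67 × 10^-11 × 0.038) = 1.59 × 10^-6 M
pOH = 5.80, so pH = 14.00 − pOH = 8.20

pH = 8.20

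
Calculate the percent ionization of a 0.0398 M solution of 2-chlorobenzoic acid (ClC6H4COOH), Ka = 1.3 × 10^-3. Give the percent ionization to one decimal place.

16.5%

ClC6H4COOH ⇌ ClC6H4COO- + H+; let x = [H+] at equilibrium.
Ka = x²/(C₀ − x); solving the quadratic gives x = 6.57 × 10^-3 M.
Fraction ionized = 6.57 × 10^-3 / 0.0398 = 0.1651 → 16.5%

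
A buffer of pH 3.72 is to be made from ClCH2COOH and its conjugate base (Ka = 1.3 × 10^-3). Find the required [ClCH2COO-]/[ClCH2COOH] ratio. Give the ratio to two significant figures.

pKa = -log(1.3 × 10^-3) = 2.886
pH = pKa + log(r) ⇒ log(r) = 3.72 − 2.886 = +0.834
r = [ClCH2COO-]/[ClCH2COOH] = 10^(+0.834) = 6.82

ratio = 6.8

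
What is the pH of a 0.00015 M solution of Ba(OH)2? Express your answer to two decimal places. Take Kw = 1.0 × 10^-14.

Ba(OH)2 is a strong base (each formula unit releases 2 OH-); [OH-] = 0.0003 M.
pOH = -log(0.0003) = 3.52
pH = 14.00 - 3.52 = 10.48

pH = 10.48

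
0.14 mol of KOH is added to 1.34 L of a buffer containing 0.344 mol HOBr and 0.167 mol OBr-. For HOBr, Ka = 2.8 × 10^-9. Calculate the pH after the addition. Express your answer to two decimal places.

pH = 8.73

After neutralization: n(HOBr) = 0.204 mol, n(OBr-) = 0.307 mol.
pKa = −log(2.8 × 10^-9) = 8.553
pH = pKa + log(n_OBr-/n_HOBr) = 8.553 + log(0.307/0.204) = 8.553 + (+0.178)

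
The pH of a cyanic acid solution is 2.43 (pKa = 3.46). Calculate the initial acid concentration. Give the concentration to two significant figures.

C₀ = 4.4 × 10^-2 M

[H+] = 10^(-2.43) = 3.72 × 10^-3 M = x
Ka = 10^(−3.46) = 3.47 × 10^-4
Ka = x²/(C₀ − x) ⇒ C₀ = x + x²/Ka
C₀ = 3.72 × 10^-3 + (3.72 × 10^-3)²/(3.47 × 10^-4) = 4.36 × 10^-2 M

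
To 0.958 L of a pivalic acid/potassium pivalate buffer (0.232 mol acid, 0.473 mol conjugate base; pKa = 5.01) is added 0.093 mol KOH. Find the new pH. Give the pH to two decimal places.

After neutralization: n((CH3)3CCOOH) = 0.139 mol, n((CH3)3CCOO-) = 0.566 mol.
pH = pKa + log(n_(CH3)3CCOO-/n_(CH3)3CCOOH) = 5.01 + log(0.566/0.139) = 5.01 + (+0.610)

pH = 5.62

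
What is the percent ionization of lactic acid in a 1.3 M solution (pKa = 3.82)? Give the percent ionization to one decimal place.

CH3CH(OH)COOH ⇌ CH3CH(OH)COO- + H+; let x = [H+] at equilibrium.
Ka = 10^(−3.82) = 1.51 × 10^-4
x ≈ √(Ka·C₀) = √(1.51 × 10^-4 × 1.3) = 1.40 × 10^-2 M
% ionization = x/C₀ × 100% = 1.40 × 10^-2/1.3 × 100% = 1.1%

1.1%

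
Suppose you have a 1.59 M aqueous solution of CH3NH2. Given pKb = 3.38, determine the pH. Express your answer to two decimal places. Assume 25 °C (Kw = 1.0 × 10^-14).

CH3NH2 + H2O ⇌ CH3NH3+ + OH-
Kb = 10^(−3.38) = 4.17 × 10^-4
Let x = [OH-] at equilibrium. Kb = x²/(1.59 − x).
Since Kb ≪ C₀, x ≈ √(Kb·C₀) = 2.57 × 10^-2 M.
pOH = 1.59, so pH = 14.00 − pOH = 12.41

pH = 12.41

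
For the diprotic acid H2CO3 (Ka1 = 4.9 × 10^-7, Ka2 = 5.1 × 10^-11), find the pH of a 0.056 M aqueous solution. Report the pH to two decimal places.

Since Ka1 ≫ Ka2, the first ionization dominates [H+].
Ka1 = x²/(0.056 − x) = 4.9 × 10^-7
x ≈ √(4.9 × 10^-7 × 0.056) = 1.66 × 10^-4 M
pH = −log(1.66 × 10^-4) = 3.78

pH = 3.78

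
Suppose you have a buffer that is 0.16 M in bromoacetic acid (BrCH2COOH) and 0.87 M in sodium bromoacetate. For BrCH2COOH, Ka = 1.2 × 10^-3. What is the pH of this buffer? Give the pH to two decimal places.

pH = 3.66

pKa = −log(1.2 × 10^-3) = 2.921
Using pH = pKa + log([base]/[acid]) with [base]/[acid] = 0.87/0.16:
pH = 2.921 + (+0.735) = 3.66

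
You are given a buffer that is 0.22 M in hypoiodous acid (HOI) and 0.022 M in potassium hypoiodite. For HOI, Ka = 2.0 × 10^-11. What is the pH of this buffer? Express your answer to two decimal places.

pKa = −log(2.0 × 10^-11) = 10.699
Using pH = pKa + log([base]/[acid]) with [base]/[acid] = 0.022/0.22:
pH = 10.699 + (-1.000) = 9.70

pH = 9.70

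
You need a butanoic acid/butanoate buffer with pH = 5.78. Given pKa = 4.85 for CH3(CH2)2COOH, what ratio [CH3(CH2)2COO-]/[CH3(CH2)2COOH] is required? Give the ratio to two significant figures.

pH = pKa + log(r) ⇒ log(r) = 5.78 − 4.85 = +0.93
r = [CH3(CH2)2COO-]/[CH3(CH2)2COOH] = 10^(+0.93) = 8.51

ratio = 8.5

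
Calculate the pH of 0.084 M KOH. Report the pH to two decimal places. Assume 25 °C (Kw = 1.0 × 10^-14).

pH = 12.92

KOH is a strong base; [OH-] = 0.084 M.
pOH = -log(0.084) = 1.08
pH = 14.00 - 1.08 = 12.92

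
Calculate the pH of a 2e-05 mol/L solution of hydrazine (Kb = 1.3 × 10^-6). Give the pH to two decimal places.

N2H4 + H2O ⇌ N2H5+ + OH-
From the ICE table, Kb = [OH-]²/(2e-05 − [OH-]) = 1.3 × 10^-6.
Here C₀/Kb ≈ 15.4, so the small-[OH-] approximation fails. Use the quadratic:
[OH-] = (−Kb + √(Kb² + 4·Kb·C₀))/2 = 4.49 × 10^-6 M
pOH = −log(4.49 × 10^-6) = 5.35; pH = 14.00 − 5.35 = 8.65

pH = 8.65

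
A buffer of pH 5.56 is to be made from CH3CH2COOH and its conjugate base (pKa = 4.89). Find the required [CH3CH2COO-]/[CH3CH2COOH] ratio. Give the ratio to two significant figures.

pH = pKa + log(r) ⇒ log(r) = 5.56 − 4.89 = +0.67
r = [CH3CH2COO-]/[CH3CH2COOH] = 10^(+0.67) = 4.68

ratio = 4.7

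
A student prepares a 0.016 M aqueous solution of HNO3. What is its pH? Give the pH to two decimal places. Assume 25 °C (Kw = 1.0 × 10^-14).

HNO3 is a strong acid and dissociates completely, so [H+] = 0.016 M.
pH = -log(0.016) = 1.80

pH = 1.80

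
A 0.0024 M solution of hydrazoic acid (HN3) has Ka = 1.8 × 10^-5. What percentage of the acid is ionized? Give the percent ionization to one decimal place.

8.3%

HN3 ⇌ N3- + H+; let x = [H+] at equilibrium.
Solve x² + 1.8e-05x − 4.32e-08 = 0 → x = 1.99 × 10^-4 M
Fraction ionized = 1.99 × 10^-4 / 0.0024 = 0.0829 → 8.3%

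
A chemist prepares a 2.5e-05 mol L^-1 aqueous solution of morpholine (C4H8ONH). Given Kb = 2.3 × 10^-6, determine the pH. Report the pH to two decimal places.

pH = 8.81

C4H8ONH + H2O ⇌ C4H8ONH2+ + OH-
Kb = x²/(2.5e-05 − x) = 2.3 × 10^-6
The 5% rule fails; solving x² + Kb·x − Kb·C₀ = 0 exactly:
x = (−Kb + √(Kb² + 4·Kb·C₀))/2 = 6.52 × 10^-6 M
pOH = 5.19, so pH = 14.00 − pOH = 8.81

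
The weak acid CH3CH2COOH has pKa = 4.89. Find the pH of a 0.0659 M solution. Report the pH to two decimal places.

pH = 3.04

CH3CH2COOH ⇌ CH3CH2COO- + H+
Ka = 10^(−4.89) = 1.29 × 10^-5
From the ICE table, Ka = [H+]²/(0.0659 − [H+]) = 1.29 × 10^-5.
Since Ka ≪ C₀, [H+] ≈ √(Ka·C₀) = 9.22 × 10^-4 M.
pH = −log(9.22 × 10^-4) = 3.04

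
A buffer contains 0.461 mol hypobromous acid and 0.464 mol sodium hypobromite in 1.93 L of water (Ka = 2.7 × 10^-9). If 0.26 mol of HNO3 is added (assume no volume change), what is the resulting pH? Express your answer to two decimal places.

pH = 8.02

After neutralization: n(HOBr) = 0.721 mol, n(OBr-) = 0.204 mol.
pKa = −log(2.7 × 10^-9) = 8.569
pH = pKa + log([A⁻]/[HA]) = 8.569 + log(0.204/0.721) = 8.569 -0.548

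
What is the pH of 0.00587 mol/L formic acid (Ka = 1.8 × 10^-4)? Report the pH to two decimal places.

pH = 3.03

HCOOH ⇌ HCOO- + H+
Let x = [H+] at equilibrium. Ka = x²/(0.00587 − x).
x is not negligible relative to C₀; solve x² + 0.00018·x − 1.06e-06 = 0.
x = [−0.00018 + √(0.00018² + 4.23e-06)]/2 = 9.42 × 10^-4 M
pH = −log[H+] = −log(9.42 × 10^-4) = 3.03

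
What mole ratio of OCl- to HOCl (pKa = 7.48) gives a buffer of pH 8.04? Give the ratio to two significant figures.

ratio = 3.6

pH = pKa + log(r) ⇒ log(r) = 8.04 − 7.48 = +0.56
r = [OCl-]/[HOCl] = 10^(+0.56) = 3.63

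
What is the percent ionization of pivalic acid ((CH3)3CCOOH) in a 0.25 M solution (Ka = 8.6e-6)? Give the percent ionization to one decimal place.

(CH3)3CCOOH ⇌ (CH3)3CCOO- + H+; let x = [H+] at equilibrium.
x ≈ √(Ka·C₀) = √(8.6 × 10^-6 × 0.25) = 1.47 × 10^-3 M
Fraction ionized = 1.47 × 10^-3 / 0.25 = 0.0059 → 0.6%

0.6%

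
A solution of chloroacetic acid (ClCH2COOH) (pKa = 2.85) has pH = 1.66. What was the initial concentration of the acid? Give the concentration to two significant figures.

C₀ = 3.6 × 10^-1 M

[H+] = 10^(-1.66) = 2.19 × 10^-2 M = x
Ka = 10^(−2.85) = 1.41 × 10^-3
Ka = x²/(C₀ − x) ⇒ C₀ = x + x²/Ka
C₀ = 2.19 × 10^-2 + (2.19 × 10^-2)²/(1.41 × 10^-3) = 3.62 × 10^-1 M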